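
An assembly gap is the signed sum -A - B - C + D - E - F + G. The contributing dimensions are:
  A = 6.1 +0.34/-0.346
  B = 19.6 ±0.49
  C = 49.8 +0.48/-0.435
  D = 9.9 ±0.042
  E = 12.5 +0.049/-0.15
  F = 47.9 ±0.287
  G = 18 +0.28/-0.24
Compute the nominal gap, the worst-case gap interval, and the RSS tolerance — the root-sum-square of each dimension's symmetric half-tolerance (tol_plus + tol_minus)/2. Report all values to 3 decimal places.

nominal=-108.000 wc=[-109.928,-105.970] rss=0.854

Stack each dimension's contribution:
  -A: nom -6.100 → Σnom=-6.100; wc +0.346/-0.340 → slack +0.346/-0.340; half-tol=0.343, Σhalf²=0.117649
  -B: nom -19.600 → Σnom=-25.700; wc +0.490/-0.490 → slack +0.836/-0.830; half-tol=0.490, Σhalf²=0.357749
  -C: nom -49.800 → Σnom=-75.500; wc +0.435/-0.480 → slack +1.271/-1.310; half-tol=0.458, Σhalf²=0.567055
  +D: nom +9.900 → Σnom=-65.600; wc +0.042/-0.042 → slack +1.313/-1.352; half-tol=0.042, Σhalf²=0.568819
  -E: nom -12.500 → Σnom=-78.100; wc +0.150/-0.049 → slack +1.463/-1.401; half-tol=0.100, Σhalf²=0.578720
  -F: nom -47.900 → Σnom=-126.000; wc +0.287/-0.287 → slack +1.750/-1.688; half-tol=0.287, Σhalf²=0.661089
  +G: nom +18.000 → Σnom=-108.000; wc +0.280/-0.240 → slack +2.030/-1.928; half-tol=0.260, Σhalf²=0.728689
Nominal = -108.000. Worst-case = [-108.000 - 1.928, -108.000 + 2.030] = [-109.928, -105.970]. RSS = √0.728689 = 0.854.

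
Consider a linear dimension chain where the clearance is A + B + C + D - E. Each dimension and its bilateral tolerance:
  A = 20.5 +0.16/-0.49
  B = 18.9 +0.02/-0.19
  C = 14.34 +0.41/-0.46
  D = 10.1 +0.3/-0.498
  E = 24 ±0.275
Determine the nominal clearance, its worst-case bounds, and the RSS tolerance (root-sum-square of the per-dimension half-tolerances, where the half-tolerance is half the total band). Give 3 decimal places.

Stack each dimension's contribution:
  +A: nom +20.500 → Σnom=20.500; wc +0.160/-0.490 → slack +0.160/-0.490; half-tol=0.325, Σhalf²=0.105625
  +B: nom +18.900 → Σnom=39.400; wc +0.020/-0.190 → slack +0.180/-0.680; half-tol=0.105, Σhalf²=0.116650
  +C: nom +14.340 → Σnom=53.740; wc +0.410/-0.460 → slack +0.590/-1.140; half-tol=0.435, Σhalf²=0.305875
  +D: nom +10.100 → Σnom=63.840; wc +0.300/-0.498 → slack +0.890/-1.638; half-tol=0.399, Σhalf²=0.465076
  -E: nom -24.000 → Σnom=39.840; wc +0.275/-0.275 → slack +1.165/-1.913; half-tol=0.275, Σhalf²=0.540701
Nominal = 39.840. Worst-case = [39.840 - 1.913, 39.840 + 1.165] = [37.927, 41.005]. RSS = √0.540701 = 0.735.

nominal=39.840 wc=[37.927,41.005] rss=0.735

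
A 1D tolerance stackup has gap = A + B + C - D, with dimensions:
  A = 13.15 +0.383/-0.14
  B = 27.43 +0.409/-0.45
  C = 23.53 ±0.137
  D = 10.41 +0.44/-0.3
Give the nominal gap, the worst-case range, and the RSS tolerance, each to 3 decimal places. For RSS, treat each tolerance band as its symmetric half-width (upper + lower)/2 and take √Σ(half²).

Stack each dimension's contribution:
  +A: nom +13.150 → Σnom=13.150; wc +0.383/-0.140 → slack +0.383/-0.140; half-tol=0.262, Σhalf²=0.068382
  +B: nom +27.430 → Σnom=40.580; wc +0.409/-0.450 → slack +0.792/-0.590; half-tol=0.429, Σhalf²=0.252853
  +C: nom +23.530 → Σnom=64.110; wc +0.137/-0.137 → slack +0.929/-0.727; half-tol=0.137, Σhalf²=0.271622
  -D: nom -10.410 → Σnom=53.700; wc +0.300/-0.440 → slack +1.229/-1.167; half-tol=0.370, Σhalf²=0.408521
Nominal = 53.700. Worst-case = [53.700 - 1.167, 53.700 + 1.229] = [52.533, 54.929]. RSS = √0.408521 = 0.639.

nominal=53.700 wc=[52.533,54.929] rss=0.639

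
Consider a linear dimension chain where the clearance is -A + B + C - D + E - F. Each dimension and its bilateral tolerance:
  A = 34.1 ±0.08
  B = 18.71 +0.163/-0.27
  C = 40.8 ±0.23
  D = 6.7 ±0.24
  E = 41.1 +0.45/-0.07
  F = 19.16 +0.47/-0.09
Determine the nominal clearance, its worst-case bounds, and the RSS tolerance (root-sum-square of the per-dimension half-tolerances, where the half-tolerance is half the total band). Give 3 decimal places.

nominal=40.650 wc=[39.290,41.903] rss=0.557

Stack each dimension's contribution:
  -A: nom -34.100 → Σnom=-34.100; wc +0.080/-0.080 → slack +0.080/-0.080; half-tol=0.080, Σhalf²=0.006400
  +B: nom +18.710 → Σnom=-15.390; wc +0.163/-0.270 → slack +0.243/-0.350; half-tol=0.217, Σhalf²=0.053272
  +C: nom +40.800 → Σnom=25.410; wc +0.230/-0.230 → slack +0.473/-0.580; half-tol=0.230, Σhalf²=0.106172
  -D: nom -6.700 → Σnom=18.710; wc +0.240/-0.240 → slack +0.713/-0.820; half-tol=0.240, Σhalf²=0.163772
  +E: nom +41.100 → Σnom=59.810; wc +0.450/-0.070 → slack +1.163/-0.890; half-tol=0.260, Σhalf²=0.231372
  -F: nom -19.160 → Σnom=40.650; wc +0.090/-0.470 → slack +1.253/-1.360; half-tol=0.280, Σhalf²=0.309772
Nominal = 40.650. Worst-case = [40.650 - 1.360, 40.650 + 1.253] = [39.290, 41.903]. RSS = √0.309772 = 0.557.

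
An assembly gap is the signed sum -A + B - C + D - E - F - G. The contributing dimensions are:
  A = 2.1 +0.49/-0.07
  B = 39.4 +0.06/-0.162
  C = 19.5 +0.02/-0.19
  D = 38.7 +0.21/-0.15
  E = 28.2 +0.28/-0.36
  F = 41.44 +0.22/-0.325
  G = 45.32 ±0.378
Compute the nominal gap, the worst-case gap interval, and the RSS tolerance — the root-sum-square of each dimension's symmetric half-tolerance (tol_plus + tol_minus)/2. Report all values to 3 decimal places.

Stack each dimension's contribution:
  -A: nom -2.100 → Σnom=-2.100; wc +0.070/-0.490 → slack +0.070/-0.490; half-tol=0.280, Σhalf²=0.078400
  +B: nom +39.400 → Σnom=37.300; wc +0.060/-0.162 → slack +0.130/-0.652; half-tol=0.111, Σhalf²=0.090721
  -C: nom -19.500 → Σnom=17.800; wc +0.190/-0.020 → slack +0.320/-0.672; half-tol=0.105, Σhalf²=0.101746
  +D: nom +38.700 → Σnom=56.500; wc +0.210/-0.150 → slack +0.530/-0.822; half-tol=0.180, Σhalf²=0.134146
  -E: nom -28.200 → Σnom=28.300; wc +0.360/-0.280 → slack +0.890/-1.102; half-tol=0.320, Σhalf²=0.236546
  -F: nom -41.440 → Σnom=-13.140; wc +0.325/-0.220 → slack +1.215/-1.322; half-tol=0.273, Σhalf²=0.310802
  -G: nom -45.320 → Σnom=-58.460; wc +0.378/-0.378 → slack +1.593/-1.700; half-tol=0.378, Σhalf²=0.453686
Nominal = -58.460. Worst-case = [-58.460 - 1.700, -58.460 + 1.593] = [-60.160, -56.867]. RSS = √0.453686 = 0.674.

nominal=-58.460 wc=[-60.160,-56.867] rss=0.674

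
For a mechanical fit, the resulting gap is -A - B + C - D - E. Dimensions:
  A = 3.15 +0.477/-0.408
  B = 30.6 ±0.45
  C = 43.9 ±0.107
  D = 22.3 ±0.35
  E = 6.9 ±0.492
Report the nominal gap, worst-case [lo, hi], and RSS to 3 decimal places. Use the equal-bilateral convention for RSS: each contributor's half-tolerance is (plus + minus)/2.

Stack each dimension's contribution:
  -A: nom -3.150 → Σnom=-3.150; wc +0.408/-0.477 → slack +0.408/-0.477; half-tol=0.443, Σhalf²=0.195806
  -B: nom -30.600 → Σnom=-33.750; wc +0.450/-0.450 → slack +0.858/-0.927; half-tol=0.450, Σhalf²=0.398306
  +C: nom +43.900 → Σnom=10.150; wc +0.107/-0.107 → slack +0.965/-1.034; half-tol=0.107, Σhalf²=0.409755
  -D: nom -22.300 → Σnom=-12.150; wc +0.350/-0.350 → slack +1.315/-1.384; half-tol=0.350, Σhalf²=0.532255
  -E: nom -6.900 → Σnom=-19.050; wc +0.492/-0.492 → slack +1.807/-1.876; half-tol=0.492, Σhalf²=0.774319
Nominal = -19.050. Worst-case = [-19.050 - 1.876, -19.050 + 1.807] = [-20.926, -17.243]. RSS = √0.774319 = 0.880.

nominal=-19.050 wc=[-20.926,-17.243] rss=0.880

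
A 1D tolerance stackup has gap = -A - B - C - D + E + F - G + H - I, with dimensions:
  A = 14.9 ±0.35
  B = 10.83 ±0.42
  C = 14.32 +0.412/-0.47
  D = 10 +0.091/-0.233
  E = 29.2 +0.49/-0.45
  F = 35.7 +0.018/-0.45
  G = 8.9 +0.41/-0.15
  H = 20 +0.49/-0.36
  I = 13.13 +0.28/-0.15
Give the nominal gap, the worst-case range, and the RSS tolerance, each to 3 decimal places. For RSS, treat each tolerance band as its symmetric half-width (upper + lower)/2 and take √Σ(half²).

Stack each dimension's contribution:
  -A: nom -14.900 → Σnom=-14.900; wc +0.350/-0.350 → slack +0.350/-0.350; half-tol=0.350, Σhalf²=0.122500
  -B: nom -10.830 → Σnom=-25.730; wc +0.420/-0.420 → slack +0.770/-0.770; half-tol=0.420, Σhalf²=0.298900
  -C: nom -14.320 → Σnom=-40.050; wc +0.470/-0.412 → slack +1.240/-1.182; half-tol=0.441, Σhalf²=0.493381
  -D: nom -10.000 → Σnom=-50.050; wc +0.233/-0.091 → slack +1.473/-1.273; half-tol=0.162, Σhalf²=0.519625
  +E: nom +29.200 → Σnom=-20.850; wc +0.490/-0.450 → slack +1.963/-1.723; half-tol=0.470, Σhalf²=0.740525
  +F: nom +35.700 → Σnom=14.850; wc +0.018/-0.450 → slack +1.981/-2.173; half-tol=0.234, Σhalf²=0.795281
  -G: nom -8.900 → Σnom=5.950; wc +0.150/-0.410 → slack +2.131/-2.583; half-tol=0.280, Σhalf²=0.873681
  +H: nom +20.000 → Σnom=25.950; wc +0.490/-0.360 → slack +2.621/-2.943; half-tol=0.425, Σhalf²=1.054306
  -I: nom -13.130 → Σnom=12.820; wc +0.150/-0.280 → slack +2.771/-3.223; half-tol=0.215, Σhalf²=1.100531
Nominal = 12.820. Worst-case = [12.820 - 3.223, 12.820 + 2.771] = [9.597, 15.591]. RSS = √1.100531 = 1.049.

nominal=12.820 wc=[9.597,15.591] rss=1.049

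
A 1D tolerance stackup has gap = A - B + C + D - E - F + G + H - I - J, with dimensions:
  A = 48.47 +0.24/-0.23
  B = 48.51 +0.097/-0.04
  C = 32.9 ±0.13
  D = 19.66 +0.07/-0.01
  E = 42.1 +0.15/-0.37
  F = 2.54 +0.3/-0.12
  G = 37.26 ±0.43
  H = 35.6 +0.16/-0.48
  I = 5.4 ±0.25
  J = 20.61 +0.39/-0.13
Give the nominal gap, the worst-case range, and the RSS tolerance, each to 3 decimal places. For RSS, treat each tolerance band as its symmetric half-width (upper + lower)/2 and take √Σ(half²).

nominal=54.730 wc=[52.263,56.670] rss=0.779

Stack each dimension's contribution:
  +A: nom +48.470 → Σnom=48.470; wc +0.240/-0.230 → slack +0.240/-0.230; half-tol=0.235, Σhalf²=0.055225
  -B: nom -48.510 → Σnom=-0.040; wc +0.040/-0.097 → slack +0.280/-0.327; half-tol=0.069, Σhalf²=0.059917
  +C: nom +32.900 → Σnom=32.860; wc +0.130/-0.130 → slack +0.410/-0.457; half-tol=0.130, Σhalf²=0.076817
  +D: nom +19.660 → Σnom=52.520; wc +0.070/-0.010 → slack +0.480/-0.467; half-tol=0.040, Σhalf²=0.078417
  -E: nom -42.100 → Σnom=10.420; wc +0.370/-0.150 → slack +0.850/-0.617; half-tol=0.260, Σhalf²=0.146017
  -F: nom -2.540 → Σnom=7.880; wc +0.120/-0.300 → slack +0.970/-0.917; half-tol=0.210, Σhalf²=0.190117
  +G: nom +37.260 → Σnom=45.140; wc +0.430/-0.430 → slack +1.400/-1.347; half-tol=0.430, Σhalf²=0.375017
  +H: nom +35.600 → Σnom=80.740; wc +0.160/-0.480 → slack +1.560/-1.827; half-tol=0.320, Σhalf²=0.477417
  -I: nom -5.400 → Σnom=75.340; wc +0.250/-0.250 → slack +1.810/-2.077; half-tol=0.250, Σhalf²=0.539917
  -J: nom -20.610 → Σnom=54.730; wc +0.130/-0.390 → slack +1.940/-2.467; half-tol=0.260, Σhalf²=0.607517
Nominal = 54.730. Worst-case = [54.730 - 2.467, 54.730 + 1.940] = [52.263, 56.670]. RSS = √0.607517 = 0.779.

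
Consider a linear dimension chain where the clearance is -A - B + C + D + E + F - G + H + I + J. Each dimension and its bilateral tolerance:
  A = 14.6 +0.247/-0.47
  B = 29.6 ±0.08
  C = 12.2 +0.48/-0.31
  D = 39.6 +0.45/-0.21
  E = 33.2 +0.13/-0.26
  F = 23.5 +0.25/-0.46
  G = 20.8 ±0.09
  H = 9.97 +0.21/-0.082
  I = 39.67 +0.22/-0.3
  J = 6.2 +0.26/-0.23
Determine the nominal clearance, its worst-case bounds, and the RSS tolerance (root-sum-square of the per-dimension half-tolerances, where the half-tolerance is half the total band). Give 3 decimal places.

nominal=99.340 wc=[97.071,101.980] rss=0.849

Stack each dimension's contribution:
  -A: nom -14.600 → Σnom=-14.600; wc +0.470/-0.247 → slack +0.470/-0.247; half-tol=0.358, Σhalf²=0.128522
  -B: nom -29.600 → Σnom=-44.200; wc +0.080/-0.080 → slack +0.550/-0.327; half-tol=0.080, Σhalf²=0.134922
  +C: nom +12.200 → Σnom=-32.000; wc +0.480/-0.310 → slack +1.030/-0.637; half-tol=0.395, Σhalf²=0.290947
  +D: nom +39.600 → Σnom=7.600; wc +0.450/-0.210 → slack +1.480/-0.847; half-tol=0.330, Σhalf²=0.399847
  +E: nom +33.200 → Σnom=40.800; wc +0.130/-0.260 → slack +1.610/-1.107; half-tol=0.195, Σhalf²=0.437872
  +F: nom +23.500 → Σnom=64.300; wc +0.250/-0.460 → slack +1.860/-1.567; half-tol=0.355, Σhalf²=0.563897
  -G: nom -20.800 → Σnom=43.500; wc +0.090/-0.090 → slack +1.950/-1.657; half-tol=0.090, Σhalf²=0.571997
  +H: nom +9.970 → Σnom=53.470; wc +0.210/-0.082 → slack +2.160/-1.739; half-tol=0.146, Σhalf²=0.593313
  +I: nom +39.670 → Σnom=93.140; wc +0.220/-0.300 → slack +2.380/-2.039; half-tol=0.260, Σhalf²=0.660913
  +J: nom +6.200 → Σnom=99.340; wc +0.260/-0.230 → slack +2.640/-2.269; half-tol=0.245, Σhalf²=0.720938
Nominal = 99.340. Worst-case = [99.340 - 2.269, 99.340 + 2.640] = [97.071, 101.980]. RSS = √0.720938 = 0.849.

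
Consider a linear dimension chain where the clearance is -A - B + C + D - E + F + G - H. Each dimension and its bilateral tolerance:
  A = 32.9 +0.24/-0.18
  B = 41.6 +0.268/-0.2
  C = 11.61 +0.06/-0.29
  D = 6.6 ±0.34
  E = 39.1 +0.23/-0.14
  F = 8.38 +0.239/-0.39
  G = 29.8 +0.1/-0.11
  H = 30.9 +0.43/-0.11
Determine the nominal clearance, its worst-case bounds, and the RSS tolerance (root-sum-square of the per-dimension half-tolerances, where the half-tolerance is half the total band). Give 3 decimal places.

nominal=-88.110 wc=[-90.408,-86.741] rss=0.680

Stack each dimension's contribution:
  -A: nom -32.900 → Σnom=-32.900; wc +0.180/-0.240 → slack +0.180/-0.240; half-tol=0.210, Σhalf²=0.044100
  -B: nom -41.600 → Σnom=-74.500; wc +0.200/-0.268 → slack +0.380/-0.508; half-tol=0.234, Σhalf²=0.098856
  +C: nom +11.610 → Σnom=-62.890; wc +0.060/-0.290 → slack +0.440/-0.798; half-tol=0.175, Σhalf²=0.129481
  +D: nom +6.600 → Σnom=-56.290; wc +0.340/-0.340 → slack +0.780/-1.138; half-tol=0.340, Σhalf²=0.245081
  -E: nom -39.100 → Σnom=-95.390; wc +0.140/-0.230 → slack +0.920/-1.368; half-tol=0.185, Σhalf²=0.279306
  +F: nom +8.380 → Σnom=-87.010; wc +0.239/-0.390 → slack +1.159/-1.758; half-tol=0.315, Σhalf²=0.378216
  +G: nom +29.800 → Σnom=-57.210; wc +0.100/-0.110 → slack +1.259/-1.868; half-tol=0.105, Σhalf²=0.389241
  -H: nom -30.900 → Σnom=-88.110; wc +0.110/-0.430 → slack +1.369/-2.298; half-tol=0.270, Σhalf²=0.462141
Nominal = -88.110. Worst-case = [-88.110 - 2.298, -88.110 + 1.369] = [-90.408, -86.741]. RSS = √0.462141 = 0.680.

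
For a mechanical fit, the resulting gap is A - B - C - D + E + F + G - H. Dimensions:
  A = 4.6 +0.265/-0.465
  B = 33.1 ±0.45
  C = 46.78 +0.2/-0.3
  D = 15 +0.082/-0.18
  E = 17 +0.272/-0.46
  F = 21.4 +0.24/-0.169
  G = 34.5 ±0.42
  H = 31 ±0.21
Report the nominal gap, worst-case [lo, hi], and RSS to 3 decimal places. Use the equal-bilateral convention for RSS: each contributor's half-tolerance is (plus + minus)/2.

Stack each dimension's contribution:
  +A: nom +4.600 → Σnom=4.600; wc +0.265/-0.465 → slack +0.265/-0.465; half-tol=0.365, Σhalf²=0.133225
  -B: nom -33.100 → Σnom=-28.500; wc +0.450/-0.450 → slack +0.715/-0.915; half-tol=0.450, Σhalf²=0.335725
  -C: nom -46.780 → Σnom=-75.280; wc +0.300/-0.200 → slack +1.015/-1.115; half-tol=0.250, Σhalf²=0.398225
  -D: nom -15.000 → Σnom=-90.280; wc +0.180/-0.082 → slack +1.195/-1.197; half-tol=0.131, Σhalf²=0.415386
  +E: nom +17.000 → Σnom=-73.280; wc +0.272/-0.460 → slack +1.467/-1.657; half-tol=0.366, Σhalf²=0.549342
  +F: nom +21.400 → Σnom=-51.880; wc +0.240/-0.169 → slack +1.707/-1.826; half-tol=0.205, Σhalf²=0.591162
  +G: nom +34.500 → Σnom=-17.380; wc +0.420/-0.420 → slack +2.127/-2.246; half-tol=0.420, Σhalf²=0.767562
  -H: nom -31.000 → Σnom=-48.380; wc +0.210/-0.210 → slack +2.337/-2.456; half-tol=0.210, Σhalf²=0.811662
Nominal = -48.380. Worst-case = [-48.380 - 2.456, -48.380 + 2.337] = [-50.836, -46.043]. RSS = √0.811662 = 0.901.

nominal=-48.380 wc=[-50.836,-46.043] rss=0.901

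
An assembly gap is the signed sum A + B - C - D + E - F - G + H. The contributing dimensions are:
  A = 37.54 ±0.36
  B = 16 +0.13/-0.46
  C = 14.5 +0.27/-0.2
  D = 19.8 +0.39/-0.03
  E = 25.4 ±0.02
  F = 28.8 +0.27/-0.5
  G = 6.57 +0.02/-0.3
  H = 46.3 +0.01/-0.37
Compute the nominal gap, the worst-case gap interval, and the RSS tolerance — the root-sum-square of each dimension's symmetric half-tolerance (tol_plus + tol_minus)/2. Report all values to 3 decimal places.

nominal=55.570 wc=[53.410,57.120] rss=0.725

Stack each dimension's contribution:
  +A: nom +37.540 → Σnom=37.540; wc +0.360/-0.360 → slack +0.360/-0.360; half-tol=0.360, Σhalf²=0.129600
  +B: nom +16.000 → Σnom=53.540; wc +0.130/-0.460 → slack +0.490/-0.820; half-tol=0.295, Σhalf²=0.216625
  -C: nom -14.500 → Σnom=39.040; wc +0.200/-0.270 → slack +0.690/-1.090; half-tol=0.235, Σhalf²=0.271850
  -D: nom -19.800 → Σnom=19.240; wc +0.030/-0.390 → slack +0.720/-1.480; half-tol=0.210, Σhalf²=0.315950
  +E: nom +25.400 → Σnom=44.640; wc +0.020/-0.020 → slack +0.740/-1.500; half-tol=0.020, Σhalf²=0.316350
  -F: nom -28.800 → Σnom=15.840; wc +0.500/-0.270 → slack +1.240/-1.770; half-tol=0.385, Σhalf²=0.464575
  -G: nom -6.570 → Σnom=9.270; wc +0.300/-0.020 → slack +1.540/-1.790; half-tol=0.160, Σhalf²=0.490175
  +H: nom +46.300 → Σnom=55.570; wc +0.010/-0.370 → slack +1.550/-2.160; half-tol=0.190, Σhalf²=0.526275
Nominal = 55.570. Worst-case = [55.570 - 2.160, 55.570 + 1.550] = [53.410, 57.120]. RSS = √0.526275 = 0.725.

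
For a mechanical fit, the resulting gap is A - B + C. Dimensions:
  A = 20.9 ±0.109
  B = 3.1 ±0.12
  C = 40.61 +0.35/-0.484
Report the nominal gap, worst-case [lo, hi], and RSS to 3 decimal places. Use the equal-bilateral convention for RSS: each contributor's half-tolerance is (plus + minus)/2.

Stack each dimension's contribution:
  +A: nom +20.900 → Σnom=20.900; wc +0.109/-0.109 → slack +0.109/-0.109; half-tol=0.109, Σhalf²=0.011881
  -B: nom -3.100 → Σnom=17.800; wc +0.120/-0.120 → slack +0.229/-0.229; half-tol=0.120, Σhalf²=0.026281
  +C: nom +40.610 → Σnom=58.410; wc +0.350/-0.484 → slack +0.579/-0.713; half-tol=0.417, Σhalf²=0.200170
Nominal = 58.410. Worst-case = [58.410 - 0.713, 58.410 + 0.579] = [57.697, 58.989]. RSS = √0.200170 = 0.447.

nominal=58.410 wc=[57.697,58.989] rss=0.447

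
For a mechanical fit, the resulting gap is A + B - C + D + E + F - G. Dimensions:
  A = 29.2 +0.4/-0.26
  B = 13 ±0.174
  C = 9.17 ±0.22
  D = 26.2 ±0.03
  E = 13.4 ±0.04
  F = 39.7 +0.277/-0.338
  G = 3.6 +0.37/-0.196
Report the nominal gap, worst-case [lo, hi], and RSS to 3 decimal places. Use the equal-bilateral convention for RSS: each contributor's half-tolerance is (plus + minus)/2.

nominal=108.730 wc=[107.298,110.067] rss=0.604

Stack each dimension's contribution:
  +A: nom +29.200 → Σnom=29.200; wc +0.400/-0.260 → slack +0.400/-0.260; half-tol=0.330, Σhalf²=0.108900
  +B: nom +13.000 → Σnom=42.200; wc +0.174/-0.174 → slack +0.574/-0.434; half-tol=0.174, Σhalf²=0.139176
  -C: nom -9.170 → Σnom=33.030; wc +0.220/-0.220 → slack +0.794/-0.654; half-tol=0.220, Σhalf²=0.187576
  +D: nom +26.200 → Σnom=59.230; wc +0.030/-0.030 → slack +0.824/-0.684; half-tol=0.030, Σhalf²=0.188476
  +E: nom +13.400 → Σnom=72.630; wc +0.040/-0.040 → slack +0.864/-0.724; half-tol=0.040, Σhalf²=0.190076
  +F: nom +39.700 → Σnom=112.330; wc +0.277/-0.338 → slack +1.141/-1.062; half-tol=0.307, Σhalf²=0.284632
  -G: nom -3.600 → Σnom=108.730; wc +0.196/-0.370 → slack +1.337/-1.432; half-tol=0.283, Σhalf²=0.364721
Nominal = 108.730. Worst-case = [108.730 - 1.432, 108.730 + 1.337] = [107.298, 110.067]. RSS = √0.364721 = 0.604.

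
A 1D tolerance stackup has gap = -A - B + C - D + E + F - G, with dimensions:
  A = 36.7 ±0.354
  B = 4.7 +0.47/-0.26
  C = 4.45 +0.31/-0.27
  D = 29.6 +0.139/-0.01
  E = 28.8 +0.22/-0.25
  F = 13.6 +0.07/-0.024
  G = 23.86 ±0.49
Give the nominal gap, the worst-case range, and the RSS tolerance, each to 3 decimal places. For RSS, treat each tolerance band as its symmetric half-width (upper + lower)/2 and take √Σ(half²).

nominal=-48.010 wc=[-50.007,-46.296] rss=0.804

Stack each dimension's contribution:
  -A: nom -36.700 → Σnom=-36.700; wc +0.354/-0.354 → slack +0.354/-0.354; half-tol=0.354, Σhalf²=0.125316
  -B: nom -4.700 → Σnom=-41.400; wc +0.260/-0.470 → slack +0.614/-0.824; half-tol=0.365, Σhalf²=0.258541
  +C: nom +4.450 → Σnom=-36.950; wc +0.310/-0.270 → slack +0.924/-1.094; half-tol=0.290, Σhalf²=0.342641
  -D: nom -29.600 → Σnom=-66.550; wc +0.010/-0.139 → slack +0.934/-1.233; half-tol=0.075, Σhalf²=0.348191
  +E: nom +28.800 → Σnom=-37.750; wc +0.220/-0.250 → slack +1.154/-1.483; half-tol=0.235, Σhalf²=0.403416
  +F: nom +13.600 → Σnom=-24.150; wc +0.070/-0.024 → slack +1.224/-1.507; half-tol=0.047, Σhalf²=0.405625
  -G: nom -23.860 → Σnom=-48.010; wc +0.490/-0.490 → slack +1.714/-1.997; half-tol=0.490, Σhalf²=0.645725
Nominal = -48.010. Worst-case = [-48.010 - 1.997, -48.010 + 1.714] = [-50.007, -46.296]. RSS = √0.645725 = 0.804.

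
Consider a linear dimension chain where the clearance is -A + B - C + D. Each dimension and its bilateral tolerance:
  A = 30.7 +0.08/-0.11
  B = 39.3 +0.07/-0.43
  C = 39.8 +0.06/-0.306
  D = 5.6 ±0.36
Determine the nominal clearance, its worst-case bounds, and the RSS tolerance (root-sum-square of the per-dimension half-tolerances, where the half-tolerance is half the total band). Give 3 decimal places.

Stack each dimension's contribution:
  -A: nom -30.700 → Σnom=-30.700; wc +0.110/-0.080 → slack +0.110/-0.080; half-tol=0.095, Σhalf²=0.009025
  +B: nom +39.300 → Σnom=8.600; wc +0.070/-0.430 → slack +0.180/-0.510; half-tol=0.250, Σhalf²=0.071525
  -C: nom -39.800 → Σnom=-31.200; wc +0.306/-0.060 → slack +0.486/-0.570; half-tol=0.183, Σhalf²=0.105014
  +D: nom +5.600 → Σnom=-25.600; wc +0.360/-0.360 → slack +0.846/-0.930; half-tol=0.360, Σhalf²=0.234614
Nominal = -25.600. Worst-case = [-25.600 - 0.930, -25.600 + 0.846] = [-26.530, -24.754]. RSS = √0.234614 = 0.484.

nominal=-25.600 wc=[-26.530,-24.754] rss=0.484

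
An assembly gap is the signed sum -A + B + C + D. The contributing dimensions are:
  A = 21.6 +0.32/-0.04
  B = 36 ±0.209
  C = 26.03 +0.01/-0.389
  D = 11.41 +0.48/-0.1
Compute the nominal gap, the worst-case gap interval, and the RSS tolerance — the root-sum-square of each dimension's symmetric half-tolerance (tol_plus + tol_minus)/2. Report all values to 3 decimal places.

nominal=51.840 wc=[50.822,52.579] rss=0.447

Stack each dimension's contribution:
  -A: nom -21.600 → Σnom=-21.600; wc +0.040/-0.320 → slack +0.040/-0.320; half-tol=0.180, Σhalf²=0.032400
  +B: nom +36.000 → Σnom=14.400; wc +0.209/-0.209 → slack +0.249/-0.529; half-tol=0.209, Σhalf²=0.076081
  +C: nom +26.030 → Σnom=40.430; wc +0.010/-0.389 → slack +0.259/-0.918; half-tol=0.200, Σhalf²=0.115881
  +D: nom +11.410 → Σnom=51.840; wc +0.480/-0.100 → slack +0.739/-1.018; half-tol=0.290, Σhalf²=0.199981
Nominal = 51.840. Worst-case = [51.840 - 1.018, 51.840 + 0.739] = [50.822, 52.579]. RSS = √0.199981 = 0.447.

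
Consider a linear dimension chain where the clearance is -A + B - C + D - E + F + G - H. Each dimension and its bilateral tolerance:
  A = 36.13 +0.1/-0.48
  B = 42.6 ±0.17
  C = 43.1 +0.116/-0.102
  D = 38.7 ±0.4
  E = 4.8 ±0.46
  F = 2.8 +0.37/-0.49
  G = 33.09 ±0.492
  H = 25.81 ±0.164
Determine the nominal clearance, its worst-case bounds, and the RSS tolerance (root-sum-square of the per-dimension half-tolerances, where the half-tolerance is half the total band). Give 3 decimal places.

nominal=7.350 wc=[4.958,9.988] rss=0.975

Stack each dimension's contribution:
  -A: nom -36.130 → Σnom=-36.130; wc +0.480/-0.100 → slack +0.480/-0.100; half-tol=0.290, Σhalf²=0.084100
  +B: nom +42.600 → Σnom=6.470; wc +0.170/-0.170 → slack +0.650/-0.270; half-tol=0.170, Σhalf²=0.113000
  -C: nom -43.100 → Σnom=-36.630; wc +0.102/-0.116 → slack +0.752/-0.386; half-tol=0.109, Σhalf²=0.124881
  +D: nom +38.700 → Σnom=2.070; wc +0.400/-0.400 → slack +1.152/-0.786; half-tol=0.400, Σhalf²=0.284881
  -E: nom -4.800 → Σnom=-2.730; wc +0.460/-0.460 → slack +1.612/-1.246; half-tol=0.460, Σhalf²=0.496481
  +F: nom +2.800 → Σnom=0.070; wc +0.370/-0.490 → slack +1.982/-1.736; half-tol=0.430, Σhalf²=0.681381
  +G: nom +33.090 → Σnom=33.160; wc +0.492/-0.492 → slack +2.474/-2.228; half-tol=0.492, Σhalf²=0.923445
  -H: nom -25.810 → Σnom=7.350; wc +0.164/-0.164 → slack +2.638/-2.392; half-tol=0.164, Σhalf²=0.950341
Nominal = 7.350. Worst-case = [7.350 - 2.392, 7.350 + 2.638] = [4.958, 9.988]. RSS = √0.950341 = 0.975.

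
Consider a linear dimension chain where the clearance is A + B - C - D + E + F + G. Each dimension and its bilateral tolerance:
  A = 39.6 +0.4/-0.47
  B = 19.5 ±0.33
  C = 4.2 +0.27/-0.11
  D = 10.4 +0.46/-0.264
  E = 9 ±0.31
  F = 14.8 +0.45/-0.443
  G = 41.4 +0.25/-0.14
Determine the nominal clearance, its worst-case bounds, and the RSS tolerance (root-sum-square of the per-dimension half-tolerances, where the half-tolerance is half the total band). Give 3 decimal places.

nominal=109.700 wc=[107.277,111.814] rss=0.894

Stack each dimension's contribution:
  +A: nom +39.600 → Σnom=39.600; wc +0.400/-0.470 → slack +0.400/-0.470; half-tol=0.435, Σhalf²=0.189225
  +B: nom +19.500 → Σnom=59.100; wc +0.330/-0.330 → slack +0.730/-0.800; half-tol=0.330, Σhalf²=0.298125
  -C: nom -4.200 → Σnom=54.900; wc +0.110/-0.270 → slack +0.840/-1.070; half-tol=0.190, Σhalf²=0.334225
  -D: nom -10.400 → Σnom=44.500; wc +0.264/-0.460 → slack +1.104/-1.530; half-tol=0.362, Σhalf²=0.465269
  +E: nom +9.000 → Σnom=53.500; wc +0.310/-0.310 → slack +1.414/-1.840; half-tol=0.310, Σhalf²=0.561369
  +F: nom +14.800 → Σnom=68.300; wc +0.450/-0.443 → slack +1.864/-2.283; half-tol=0.447, Σhalf²=0.760731
  +G: nom +41.400 → Σnom=109.700; wc +0.250/-0.140 → slack +2.114/-2.423; half-tol=0.195, Σhalf²=0.798756
Nominal = 109.700. Worst-case = [109.700 - 2.423, 109.700 + 2.114] = [107.277, 111.814]. RSS = √0.798756 = 0.894.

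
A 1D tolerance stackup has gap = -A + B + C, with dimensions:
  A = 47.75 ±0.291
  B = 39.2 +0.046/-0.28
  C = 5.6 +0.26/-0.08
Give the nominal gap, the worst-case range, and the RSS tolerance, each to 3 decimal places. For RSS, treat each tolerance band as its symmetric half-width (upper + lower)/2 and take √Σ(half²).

nominal=-2.950 wc=[-3.601,-2.353] rss=0.374

Stack each dimension's contribution:
  -A: nom -47.750 → Σnom=-47.750; wc +0.291/-0.291 → slack +0.291/-0.291; half-tol=0.291, Σhalf²=0.084681
  +B: nom +39.200 → Σnom=-8.550; wc +0.046/-0.280 → slack +0.337/-0.571; half-tol=0.163, Σhalf²=0.111250
  +C: nom +5.600 → Σnom=-2.950; wc +0.260/-0.080 → slack +0.597/-0.651; half-tol=0.170, Σhalf²=0.140150
Nominal = -2.950. Worst-case = [-2.950 - 0.651, -2.950 + 0.597] = [-3.601, -2.353]. RSS = √0.140150 = 0.374.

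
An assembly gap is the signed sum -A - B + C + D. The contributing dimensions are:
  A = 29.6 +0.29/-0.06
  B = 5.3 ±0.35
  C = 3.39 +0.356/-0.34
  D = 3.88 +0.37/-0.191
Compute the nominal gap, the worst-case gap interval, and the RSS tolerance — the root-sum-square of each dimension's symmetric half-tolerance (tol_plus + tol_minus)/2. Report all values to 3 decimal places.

nominal=-27.630 wc=[-28.801,-26.494] rss=0.594

Stack each dimension's contribution:
  -A: nom -29.600 → Σnom=-29.600; wc +0.060/-0.290 → slack +0.060/-0.290; half-tol=0.175, Σhalf²=0.030625
  -B: nom -5.300 → Σnom=-34.900; wc +0.350/-0.350 → slack +0.410/-0.640; half-tol=0.350, Σhalf²=0.153125
  +C: nom +3.390 → Σnom=-31.510; wc +0.356/-0.340 → slack +0.766/-0.980; half-tol=0.348, Σhalf²=0.274229
  +D: nom +3.880 → Σnom=-27.630; wc +0.370/-0.191 → slack +1.136/-1.171; half-tol=0.280, Σhalf²=0.352909
Nominal = -27.630. Worst-case = [-27.630 - 1.171, -27.630 + 1.136] = [-28.801, -26.494]. RSS = √0.352909 = 0.594.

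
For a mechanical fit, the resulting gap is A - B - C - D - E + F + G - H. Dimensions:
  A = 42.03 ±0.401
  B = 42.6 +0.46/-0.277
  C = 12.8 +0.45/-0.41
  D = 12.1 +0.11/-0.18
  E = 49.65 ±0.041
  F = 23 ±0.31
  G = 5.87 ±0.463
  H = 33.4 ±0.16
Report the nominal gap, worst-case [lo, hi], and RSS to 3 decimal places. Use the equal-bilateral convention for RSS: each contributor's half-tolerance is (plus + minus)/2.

nominal=-79.650 wc=[-82.045,-77.408] rss=0.917

Stack each dimension's contribution:
  +A: nom +42.030 → Σnom=42.030; wc +0.401/-0.401 → slack +0.401/-0.401; half-tol=0.401, Σhalf²=0.160801
  -B: nom -42.600 → Σnom=-0.570; wc +0.277/-0.460 → slack +0.678/-0.861; half-tol=0.369, Σhalf²=0.296593
  -C: nom -12.800 → Σnom=-13.370; wc +0.410/-0.450 → slack +1.088/-1.311; half-tol=0.430, Σhalf²=0.481493
  -D: nom -12.100 → Σnom=-25.470; wc +0.180/-0.110 → slack +1.268/-1.421; half-tol=0.145, Σhalf²=0.502518
  -E: nom -49.650 → Σnom=-75.120; wc +0.041/-0.041 → slack +1.309/-1.462; half-tol=0.041, Σhalf²=0.504199
  +F: nom +23.000 → Σnom=-52.120; wc +0.310/-0.310 → slack +1.619/-1.772; half-tol=0.310, Σhalf²=0.600299
  +G: nom +5.870 → Σnom=-46.250; wc +0.463/-0.463 → slack +2.082/-2.235; half-tol=0.463, Σhalf²=0.814668
  -H: nom -33.400 → Σnom=-79.650; wc +0.160/-0.160 → slack +2.242/-2.395; half-tol=0.160, Σhalf²=0.840268
Nominal = -79.650. Worst-case = [-79.650 - 2.395, -79.650 + 2.242] = [-82.045, -77.408]. RSS = √0.840268 = 0.917.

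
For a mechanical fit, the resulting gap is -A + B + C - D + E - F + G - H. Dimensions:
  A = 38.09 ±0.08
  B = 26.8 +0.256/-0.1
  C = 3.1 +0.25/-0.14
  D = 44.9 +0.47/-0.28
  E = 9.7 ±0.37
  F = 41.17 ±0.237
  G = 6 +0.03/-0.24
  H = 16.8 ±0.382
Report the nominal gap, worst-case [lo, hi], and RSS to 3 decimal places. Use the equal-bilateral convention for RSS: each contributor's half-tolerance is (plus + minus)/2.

Stack each dimension's contribution:
  -A: nom -38.090 → Σnom=-38.090; wc +0.080/-0.080 → slack +0.080/-0.080; half-tol=0.080, Σhalf²=0.006400
  +B: nom +26.800 → Σnom=-11.290; wc +0.256/-0.100 → slack +0.336/-0.180; half-tol=0.178, Σhalf²=0.038084
  +C: nom +3.100 → Σnom=-8.190; wc +0.250/-0.140 → slack +0.586/-0.320; half-tol=0.195, Σhalf²=0.076109
  -D: nom -44.900 → Σnom=-53.090; wc +0.280/-0.470 → slack +0.866/-0.790; half-tol=0.375, Σhalf²=0.216734
  +E: nom +9.700 → Σnom=-43.390; wc +0.370/-0.370 → slack +1.236/-1.160; half-tol=0.370, Σhalf²=0.353634
  -F: nom -41.170 → Σnom=-84.560; wc +0.237/-0.237 → slack +1.473/-1.397; half-tol=0.237, Σhalf²=0.409803
  +G: nom +6.000 → Σnom=-78.560; wc +0.030/-0.240 → slack +1.503/-1.637; half-tol=0.135, Σhalf²=0.428028
  -H: nom -16.800 → Σnom=-95.360; wc +0.382/-0.382 → slack +1.885/-2.019; half-tol=0.382, Σhalf²=0.573952
Nominal = -95.360. Worst-case = [-95.360 - 2.019, -95.360 + 1.885] = [-97.379, -93.475]. RSS = √0.573952 = 0.758.

nominal=-95.360 wc=[-97.379,-93.475] rss=0.758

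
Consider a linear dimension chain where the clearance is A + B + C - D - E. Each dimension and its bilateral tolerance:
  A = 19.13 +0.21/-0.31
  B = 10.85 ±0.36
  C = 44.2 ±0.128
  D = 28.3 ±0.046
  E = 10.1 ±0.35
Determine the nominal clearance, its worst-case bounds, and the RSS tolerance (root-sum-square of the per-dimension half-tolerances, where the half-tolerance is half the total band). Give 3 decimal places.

Stack each dimension's contribution:
  +A: nom +19.130 → Σnom=19.130; wc +0.210/-0.310 → slack +0.210/-0.310; half-tol=0.260, Σhalf²=0.067600
  +B: nom +10.850 → Σnom=29.980; wc +0.360/-0.360 → slack +0.570/-0.670; half-tol=0.360, Σhalf²=0.197200
  +C: nom +44.200 → Σnom=74.180; wc +0.128/-0.128 → slack +0.698/-0.798; half-tol=0.128, Σhalf²=0.213584
  -D: nom -28.300 → Σnom=45.880; wc +0.046/-0.046 → slack +0.744/-0.844; half-tol=0.046, Σhalf²=0.215700
  -E: nom -10.100 → Σnom=35.780; wc +0.350/-0.350 → slack +1.094/-1.194; half-tol=0.350, Σhalf²=0.338200
Nominal = 35.780. Worst-case = [35.780 - 1.194, 35.780 + 1.094] = [34.586, 36.874]. RSS = √0.338200 = 0.582.

nominal=35.780 wc=[34.586,36.874] rss=0.582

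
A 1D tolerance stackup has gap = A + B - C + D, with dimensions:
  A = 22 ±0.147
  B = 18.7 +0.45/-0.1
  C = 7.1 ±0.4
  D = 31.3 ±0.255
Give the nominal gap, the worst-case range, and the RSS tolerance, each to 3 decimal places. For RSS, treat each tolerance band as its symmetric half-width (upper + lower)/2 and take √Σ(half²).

nominal=64.900 wc=[63.998,66.152] rss=0.568

Stack each dimension's contribution:
  +A: nom +22.000 → Σnom=22.000; wc +0.147/-0.147 → slack +0.147/-0.147; half-tol=0.147, Σhalf²=0.021609
  +B: nom +18.700 → Σnom=40.700; wc +0.450/-0.100 → slack +0.597/-0.247; half-tol=0.275, Σhalf²=0.097234
  -C: nom -7.100 → Σnom=33.600; wc +0.400/-0.400 → slack +0.997/-0.647; half-tol=0.400, Σhalf²=0.257234
  +D: nom +31.300 → Σnom=64.900; wc +0.255/-0.255 → slack +1.252/-0.902; half-tol=0.255, Σhalf²=0.322259
Nominal = 64.900. Worst-case = [64.900 - 0.902, 64.900 + 1.252] = [63.998, 66.152]. RSS = √0.322259 = 0.568.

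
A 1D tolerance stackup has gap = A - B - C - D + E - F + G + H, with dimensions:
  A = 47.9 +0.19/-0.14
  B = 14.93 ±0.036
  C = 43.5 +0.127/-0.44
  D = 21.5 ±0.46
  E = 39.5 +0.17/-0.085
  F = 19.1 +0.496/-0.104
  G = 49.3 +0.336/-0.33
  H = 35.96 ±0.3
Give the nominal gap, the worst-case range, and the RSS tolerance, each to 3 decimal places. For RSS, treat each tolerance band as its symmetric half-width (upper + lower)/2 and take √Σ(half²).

Stack each dimension's contribution:
  +A: nom +47.900 → Σnom=47.900; wc +0.190/-0.140 → slack +0.190/-0.140; half-tol=0.165, Σhalf²=0.027225
  -B: nom -14.930 → Σnom=32.970; wc +0.036/-0.036 → slack +0.226/-0.176; half-tol=0.036, Σhalf²=0.028521
  -C: nom -43.500 → Σnom=-10.530; wc +0.440/-0.127 → slack +0.666/-0.303; half-tol=0.283, Σhalf²=0.108893
  -D: nom -21.500 → Σnom=-32.030; wc +0.460/-0.460 → slack +1.126/-0.763; half-tol=0.460, Σhalf²=0.320493
  +E: nom +39.500 → Σnom=7.470; wc +0.170/-0.085 → slack +1.296/-0.848; half-tol=0.128, Σhalf²=0.336750
  -F: nom -19.100 → Σnom=-11.630; wc +0.104/-0.496 → slack +1.400/-1.344; half-tol=0.300, Σhalf²=0.426750
  +G: nom +49.300 → Σnom=37.670; wc +0.336/-0.330 → slack +1.736/-1.674; half-tol=0.333, Σhalf²=0.537639
  +H: nom +35.960 → Σnom=73.630; wc +0.300/-0.300 → slack +2.036/-1.974; half-tol=0.300, Σhalf²=0.627638
Nominal = 73.630. Worst-case = [73.630 - 1.974, 73.630 + 2.036] = [71.656, 75.666]. RSS = √0.627638 = 0.792.

nominal=73.630 wc=[71.656,75.666] rss=0.792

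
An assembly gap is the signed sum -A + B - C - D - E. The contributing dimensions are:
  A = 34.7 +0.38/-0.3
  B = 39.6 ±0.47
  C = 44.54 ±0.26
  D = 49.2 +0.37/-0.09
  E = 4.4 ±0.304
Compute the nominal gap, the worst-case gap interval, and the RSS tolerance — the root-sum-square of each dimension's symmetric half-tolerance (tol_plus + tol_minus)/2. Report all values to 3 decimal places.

Stack each dimension's contribution:
  -A: nom -34.700 → Σnom=-34.700; wc +0.300/-0.380 → slack +0.300/-0.380; half-tol=0.340, Σhalf²=0.115600
  +B: nom +39.600 → Σnom=4.900; wc +0.470/-0.470 → slack +0.770/-0.850; half-tol=0.470, Σhalf²=0.336500
  -C: nom -44.540 → Σnom=-39.640; wc +0.260/-0.260 → slack +1.030/-1.110; half-tol=0.260, Σhalf²=0.404100
  -D: nom -49.200 → Σnom=-88.840; wc +0.090/-0.370 → slack +1.120/-1.480; half-tol=0.230, Σhalf²=0.457000
  -E: nom -4.400 → Σnom=-93.240; wc +0.304/-0.304 → slack +1.424/-1.784; half-tol=0.304, Σhalf²=0.549416
Nominal = -93.240. Worst-case = [-93.240 - 1.784, -93.240 + 1.424] = [-95.024, -91.816]. RSS = √0.549416 = 0.741.

nominal=-93.240 wc=[-95.024,-91.816] rss=0.741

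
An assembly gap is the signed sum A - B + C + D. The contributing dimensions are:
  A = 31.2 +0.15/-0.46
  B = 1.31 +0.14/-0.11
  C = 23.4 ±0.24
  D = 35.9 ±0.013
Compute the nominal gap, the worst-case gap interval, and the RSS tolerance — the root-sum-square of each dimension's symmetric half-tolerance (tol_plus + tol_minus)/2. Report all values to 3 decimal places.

nominal=89.190 wc=[88.337,89.703] rss=0.408

Stack each dimension's contribution:
  +A: nom +31.200 → Σnom=31.200; wc +0.150/-0.460 → slack +0.150/-0.460; half-tol=0.305, Σhalf²=0.093025
  -B: nom -1.310 → Σnom=29.890; wc +0.110/-0.140 → slack +0.260/-0.600; half-tol=0.125, Σhalf²=0.108650
  +C: nom +23.400 → Σnom=53.290; wc +0.240/-0.240 → slack +0.500/-0.840; half-tol=0.240, Σhalf²=0.166250
  +D: nom +35.900 → Σnom=89.190; wc +0.013/-0.013 → slack +0.513/-0.853; half-tol=0.013, Σhalf²=0.166419
Nominal = 89.190. Worst-case = [89.190 - 0.853, 89.190 + 0.513] = [88.337, 89.703]. RSS = √0.166419 = 0.408.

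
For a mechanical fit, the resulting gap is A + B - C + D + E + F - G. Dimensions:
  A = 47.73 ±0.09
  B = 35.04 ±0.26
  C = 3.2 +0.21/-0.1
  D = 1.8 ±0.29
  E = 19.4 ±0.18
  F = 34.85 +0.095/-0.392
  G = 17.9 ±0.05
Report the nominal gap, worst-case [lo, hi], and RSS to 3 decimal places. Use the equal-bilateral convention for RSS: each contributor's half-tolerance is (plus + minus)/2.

Stack each dimension's contribution:
  +A: nom +47.730 → Σnom=47.730; wc +0.090/-0.090 → slack +0.090/-0.090; half-tol=0.090, Σhalf²=0.008100
  +B: nom +35.040 → Σnom=82.770; wc +0.260/-0.260 → slack +0.350/-0.350; half-tol=0.260, Σhalf²=0.075700
  -C: nom -3.200 → Σnom=79.570; wc +0.100/-0.210 → slack +0.450/-0.560; half-tol=0.155, Σhalf²=0.099725
  +D: nom +1.800 → Σnom=81.370; wc +0.290/-0.290 → slack +0.740/-0.850; half-tol=0.290, Σhalf²=0.183825
  +E: nom +19.400 → Σnom=100.770; wc +0.180/-0.180 → slack +0.920/-1.030; half-tol=0.180, Σhalf²=0.216225
  +F: nom +34.850 → Σnom=135.620; wc +0.095/-0.392 → slack +1.015/-1.422; half-tol=0.243, Σhalf²=0.275517
  -G: nom -17.900 → Σnom=117.720; wc +0.050/-0.050 → slack +1.065/-1.472; half-tol=0.050, Σhalf²=0.278017
Nominal = 117.720. Worst-case = [117.720 - 1.472, 117.720 + 1.065] = [116.248, 118.785]. RSS = √0.278017 = 0.527.

nominal=117.720 wc=[116.248,118.785] rss=0.527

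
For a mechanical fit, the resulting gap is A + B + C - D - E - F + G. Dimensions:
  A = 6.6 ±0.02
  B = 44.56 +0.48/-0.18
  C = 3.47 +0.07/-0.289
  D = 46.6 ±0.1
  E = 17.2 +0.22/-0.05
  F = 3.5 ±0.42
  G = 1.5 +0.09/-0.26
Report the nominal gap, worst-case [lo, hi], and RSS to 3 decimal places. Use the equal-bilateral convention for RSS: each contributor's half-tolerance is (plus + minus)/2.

nominal=-11.170 wc=[-12.659,-9.940] rss=0.614

Stack each dimension's contribution:
  +A: nom +6.600 → Σnom=6.600; wc +0.020/-0.020 → slack +0.020/-0.020; half-tol=0.020, Σhalf²=0.000400
  +B: nom +44.560 → Σnom=51.160; wc +0.480/-0.180 → slack +0.500/-0.200; half-tol=0.330, Σhalf²=0.109300
  +C: nom +3.470 → Σnom=54.630; wc +0.070/-0.289 → slack +0.570/-0.489; half-tol=0.179, Σhalf²=0.141520
  -D: nom -46.600 → Σnom=8.030; wc +0.100/-0.100 → slack +0.670/-0.589; half-tol=0.100, Σhalf²=0.151520
  -E: nom -17.200 → Σnom=-9.170; wc +0.050/-0.220 → slack +0.720/-0.809; half-tol=0.135, Σhalf²=0.169745
  -F: nom -3.500 → Σnom=-12.670; wc +0.420/-0.420 → slack +1.140/-1.229; half-tol=0.420, Σhalf²=0.346145
  +G: nom +1.500 → Σnom=-11.170; wc +0.090/-0.260 → slack +1.230/-1.489; half-tol=0.175, Σhalf²=0.376770
Nominal = -11.170. Worst-case = [-11.170 - 1.489, -11.170 + 1.230] = [-12.659, -9.940]. RSS = √0.376770 = 0.614.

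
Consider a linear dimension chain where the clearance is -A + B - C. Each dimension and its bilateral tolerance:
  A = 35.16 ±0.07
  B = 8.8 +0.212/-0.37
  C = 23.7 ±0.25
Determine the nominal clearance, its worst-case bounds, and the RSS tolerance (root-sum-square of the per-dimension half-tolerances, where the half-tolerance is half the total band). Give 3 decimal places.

nominal=-50.060 wc=[-50.750,-49.528] rss=0.390

Stack each dimension's contribution:
  -A: nom -35.160 → Σnom=-35.160; wc +0.070/-0.070 → slack +0.070/-0.070; half-tol=0.070, Σhalf²=0.004900
  +B: nom +8.800 → Σnom=-26.360; wc +0.212/-0.370 → slack +0.282/-0.440; half-tol=0.291, Σhalf²=0.089581
  -C: nom -23.700 → Σnom=-50.060; wc +0.250/-0.250 → slack +0.532/-0.690; half-tol=0.250, Σhalf²=0.152081
Nominal = -50.060. Worst-case = [-50.060 - 0.690, -50.060 + 0.532] = [-50.750, -49.528]. RSS = √0.152081 = 0.390.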